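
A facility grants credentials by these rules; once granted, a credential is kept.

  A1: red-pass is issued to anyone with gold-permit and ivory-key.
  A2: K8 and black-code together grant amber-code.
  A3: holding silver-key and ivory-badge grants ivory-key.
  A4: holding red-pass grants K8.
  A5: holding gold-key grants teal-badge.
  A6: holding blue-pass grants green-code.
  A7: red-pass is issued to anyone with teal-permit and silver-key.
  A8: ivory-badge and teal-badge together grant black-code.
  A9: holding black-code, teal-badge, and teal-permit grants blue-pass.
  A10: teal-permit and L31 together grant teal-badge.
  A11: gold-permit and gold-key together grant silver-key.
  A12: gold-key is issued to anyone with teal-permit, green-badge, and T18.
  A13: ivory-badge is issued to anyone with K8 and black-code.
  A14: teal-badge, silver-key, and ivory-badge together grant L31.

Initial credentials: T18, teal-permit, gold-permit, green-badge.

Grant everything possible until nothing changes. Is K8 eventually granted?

Yes

Holding teal-permit, green-badge, and T18 grants gold-key (A12).
Holding gold-permit and gold-key grants silver-key (A11).
Holding teal-permit and silver-key grants red-pass (A7).
Holding red-pass grants K8 (A4).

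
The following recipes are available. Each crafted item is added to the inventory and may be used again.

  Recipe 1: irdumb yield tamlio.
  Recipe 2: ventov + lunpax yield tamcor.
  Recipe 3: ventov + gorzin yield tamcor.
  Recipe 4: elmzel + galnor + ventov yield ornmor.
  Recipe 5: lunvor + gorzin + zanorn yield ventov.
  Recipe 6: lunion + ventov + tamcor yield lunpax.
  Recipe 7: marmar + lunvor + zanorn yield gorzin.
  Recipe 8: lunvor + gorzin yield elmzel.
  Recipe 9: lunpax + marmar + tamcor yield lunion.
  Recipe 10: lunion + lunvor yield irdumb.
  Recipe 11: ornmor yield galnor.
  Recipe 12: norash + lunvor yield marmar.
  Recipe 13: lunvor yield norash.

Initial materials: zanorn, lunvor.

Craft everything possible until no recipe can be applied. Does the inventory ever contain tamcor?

lunvor → norash (Recipe 13).
norash + lunvor → marmar (Recipe 12).
Using Recipe 7, marmar, lunvor, and zanorn make gorzin.
Using Recipe 5, lunvor, gorzin, and zanorn make ventov.
ventov + gorzin → tamcor (Recipe 3).

Yes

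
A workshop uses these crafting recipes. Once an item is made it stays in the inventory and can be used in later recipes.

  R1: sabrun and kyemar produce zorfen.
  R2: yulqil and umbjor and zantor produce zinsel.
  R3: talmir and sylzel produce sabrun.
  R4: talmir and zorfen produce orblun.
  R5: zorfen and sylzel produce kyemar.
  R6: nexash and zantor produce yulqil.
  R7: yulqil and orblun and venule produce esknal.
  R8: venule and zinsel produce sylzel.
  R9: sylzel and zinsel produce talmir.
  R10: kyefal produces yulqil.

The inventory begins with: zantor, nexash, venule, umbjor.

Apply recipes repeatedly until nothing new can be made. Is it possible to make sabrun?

Yes

Using R6, nexash and zantor make yulqil.
Using R2, yulqil, umbjor, and zantor make zinsel.
Using R8, venule and zinsel make sylzel.
Using R9, sylzel and zinsel make talmir.
Using R3, talmir and sylzel make sabrun.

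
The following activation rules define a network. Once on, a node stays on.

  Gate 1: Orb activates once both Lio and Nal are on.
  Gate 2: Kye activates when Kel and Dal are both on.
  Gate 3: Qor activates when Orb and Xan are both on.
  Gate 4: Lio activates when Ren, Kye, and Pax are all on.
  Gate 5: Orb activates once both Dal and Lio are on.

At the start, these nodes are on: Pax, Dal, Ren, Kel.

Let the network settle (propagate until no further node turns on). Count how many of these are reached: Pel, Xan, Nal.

No rule produces Pel, and it is not given.
No rule produces Xan, and it is not given.
No rule produces Nal, and it is not given.
None of the 3 are reached.

0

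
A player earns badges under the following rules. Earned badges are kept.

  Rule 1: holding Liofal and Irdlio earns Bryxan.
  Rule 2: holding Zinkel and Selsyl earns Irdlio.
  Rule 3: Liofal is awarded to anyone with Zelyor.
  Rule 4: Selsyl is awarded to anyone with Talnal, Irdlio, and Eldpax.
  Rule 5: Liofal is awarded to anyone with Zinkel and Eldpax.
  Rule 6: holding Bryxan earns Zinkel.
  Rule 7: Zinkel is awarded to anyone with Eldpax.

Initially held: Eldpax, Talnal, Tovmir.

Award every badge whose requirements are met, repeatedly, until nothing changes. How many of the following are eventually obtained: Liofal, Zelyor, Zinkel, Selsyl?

2

With Eldpax, Zinkel is earned (Rule 7).
With Zinkel and Eldpax, Liofal is earned (Rule 5).
Liofal: reached.
No rule produces Zelyor, and it is not given.
Zinkel: reached.
Selsyl would need Talnal, Irdlio, and Eldpax (Rule 4), but Irdlio is never earned.
Reached: Liofal and Zinkel — 2 of the 4.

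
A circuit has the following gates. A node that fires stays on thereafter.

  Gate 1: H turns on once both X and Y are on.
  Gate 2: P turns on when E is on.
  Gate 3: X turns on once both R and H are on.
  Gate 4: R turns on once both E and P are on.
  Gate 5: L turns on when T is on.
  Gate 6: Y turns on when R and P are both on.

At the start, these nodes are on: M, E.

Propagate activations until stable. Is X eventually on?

X would need R and H (Gate 3), but H never turns on.

No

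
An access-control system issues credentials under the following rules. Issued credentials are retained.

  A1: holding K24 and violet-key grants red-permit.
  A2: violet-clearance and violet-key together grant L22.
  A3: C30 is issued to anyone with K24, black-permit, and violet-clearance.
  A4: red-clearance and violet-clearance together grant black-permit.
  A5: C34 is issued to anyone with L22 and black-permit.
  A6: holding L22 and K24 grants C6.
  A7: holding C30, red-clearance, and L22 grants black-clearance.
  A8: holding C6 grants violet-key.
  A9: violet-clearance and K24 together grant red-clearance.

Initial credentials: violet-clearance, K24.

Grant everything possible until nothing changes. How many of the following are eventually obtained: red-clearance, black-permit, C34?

Holding violet-clearance and K24 grants red-clearance (A9).
Holding red-clearance and violet-clearance grants black-permit (A4).
red-clearance: reached.
black-permit: reached.
C34 would need L22 and black-permit (A5), but L22 is never granted.
Reached: red-clearance and black-permit — 2 of the 3.

2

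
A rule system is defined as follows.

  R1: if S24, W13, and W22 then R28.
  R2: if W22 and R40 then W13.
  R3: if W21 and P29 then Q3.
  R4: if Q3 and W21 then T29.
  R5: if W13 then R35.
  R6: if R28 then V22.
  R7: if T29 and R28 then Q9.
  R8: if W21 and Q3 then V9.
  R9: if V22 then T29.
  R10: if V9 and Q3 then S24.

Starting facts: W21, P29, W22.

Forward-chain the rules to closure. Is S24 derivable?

W21 and P29 hold, so Q3 follows (R3).
From W21 and Q3, R8 gives V9.
V9 and Q3 hold, so S24 follows (R10).

Yes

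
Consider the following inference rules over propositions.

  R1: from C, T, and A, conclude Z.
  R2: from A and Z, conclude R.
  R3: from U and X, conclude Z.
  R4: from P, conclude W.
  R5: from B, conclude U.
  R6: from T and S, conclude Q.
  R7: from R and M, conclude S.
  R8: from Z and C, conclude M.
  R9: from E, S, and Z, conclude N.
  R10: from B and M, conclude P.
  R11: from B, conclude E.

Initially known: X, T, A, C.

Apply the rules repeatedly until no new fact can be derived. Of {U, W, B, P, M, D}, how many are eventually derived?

From C, T, and A, R1 gives Z.
Z and C hold, so M follows (R8).
U would need B (R5), but B is never established.
W would need P (R4), but P is never established.
No rule produces B, and it is not given.
P would need B and M (R10), but B is never established.
M: reached.
No rule produces D, and it is not given.
Reached: M — 1 of the 6.

1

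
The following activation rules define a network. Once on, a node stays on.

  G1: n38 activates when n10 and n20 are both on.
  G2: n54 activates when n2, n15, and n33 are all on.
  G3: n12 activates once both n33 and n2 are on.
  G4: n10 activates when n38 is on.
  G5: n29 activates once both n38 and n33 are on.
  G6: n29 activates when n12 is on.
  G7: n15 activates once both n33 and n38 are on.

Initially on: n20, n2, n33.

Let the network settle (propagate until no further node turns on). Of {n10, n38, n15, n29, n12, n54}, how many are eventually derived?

2

n33 and n2 are on, so n12 activates (G3).
n12 is on, so n29 activates (G6).
n10 would need n38 (G4), but n38 never turns on.
n38 would need n10 and n20 (G1), but n10 never turns on.
n15 would need n33 and n38 (G7), but n38 never turns on.
n29: reached.
n12: reached.
n54 would need n2, n15, and n33 (G2), but n15 never turns on.
Reached: n29 and n12 — 2 of the 6.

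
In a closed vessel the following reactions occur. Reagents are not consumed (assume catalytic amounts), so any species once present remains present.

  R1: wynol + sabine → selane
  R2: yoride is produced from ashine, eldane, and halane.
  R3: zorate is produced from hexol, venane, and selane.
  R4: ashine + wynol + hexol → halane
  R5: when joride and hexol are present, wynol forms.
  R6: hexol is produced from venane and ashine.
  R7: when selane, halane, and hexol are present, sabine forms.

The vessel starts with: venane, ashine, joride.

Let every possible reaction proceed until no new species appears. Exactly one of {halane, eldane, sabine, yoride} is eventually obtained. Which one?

venane and ashine present → hexol forms (R6).
joride and hexol present → wynol forms (R5).
ashine, wynol, and hexol present → halane forms (R4).
sabine would need selane, halane, and hexol (R7), but selane never forms. yoride would need ashine, eldane, and halane (R2), but eldane never forms. No rule produces eldane, and it is not given.

halane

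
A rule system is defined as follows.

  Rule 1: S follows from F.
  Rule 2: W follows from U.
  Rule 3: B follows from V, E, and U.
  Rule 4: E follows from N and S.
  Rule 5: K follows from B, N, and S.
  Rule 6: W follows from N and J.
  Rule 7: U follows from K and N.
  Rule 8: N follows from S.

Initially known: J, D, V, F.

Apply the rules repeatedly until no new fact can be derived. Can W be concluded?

Yes

From F, Rule 1 gives S.
S holds, so N follows (Rule 8).
N and J hold, so W follows (Rule 6).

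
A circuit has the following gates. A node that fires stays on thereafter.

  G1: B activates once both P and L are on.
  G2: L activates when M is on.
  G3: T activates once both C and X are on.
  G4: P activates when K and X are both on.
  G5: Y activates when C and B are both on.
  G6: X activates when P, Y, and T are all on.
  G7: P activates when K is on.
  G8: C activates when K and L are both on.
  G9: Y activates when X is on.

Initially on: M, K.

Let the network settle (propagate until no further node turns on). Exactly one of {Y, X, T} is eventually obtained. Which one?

Y

G2: M on → L on.
K is on, so P activates (G7).
G8: K and L on → C on.
P and L are on, so B activates (G1).
G5: C and B on → Y on.
T would need C and X (G3), but X never turns on. X would need P, Y, and T (G6), but T never turns on.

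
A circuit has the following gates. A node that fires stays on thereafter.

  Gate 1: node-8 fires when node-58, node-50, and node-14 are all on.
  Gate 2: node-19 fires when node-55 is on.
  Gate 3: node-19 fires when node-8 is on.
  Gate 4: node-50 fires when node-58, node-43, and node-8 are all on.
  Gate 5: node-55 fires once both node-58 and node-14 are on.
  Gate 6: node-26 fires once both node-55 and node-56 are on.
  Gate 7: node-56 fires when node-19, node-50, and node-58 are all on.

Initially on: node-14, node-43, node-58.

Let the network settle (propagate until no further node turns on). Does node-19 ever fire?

Yes

Gate 5: node-58 and node-14 on → node-55 on.
Gate 2: node-55 on → node-19 on.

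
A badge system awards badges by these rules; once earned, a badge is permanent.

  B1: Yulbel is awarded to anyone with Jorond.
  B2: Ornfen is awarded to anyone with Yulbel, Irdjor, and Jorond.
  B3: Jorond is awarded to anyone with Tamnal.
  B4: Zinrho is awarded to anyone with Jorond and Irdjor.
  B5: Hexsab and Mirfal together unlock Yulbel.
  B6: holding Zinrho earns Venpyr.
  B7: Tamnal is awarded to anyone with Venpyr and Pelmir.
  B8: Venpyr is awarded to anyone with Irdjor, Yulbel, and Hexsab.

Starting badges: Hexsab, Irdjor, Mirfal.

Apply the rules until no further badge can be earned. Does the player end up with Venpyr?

With Hexsab and Mirfal, Yulbel is earned (B5).
With Irdjor, Yulbel, and Hexsab, Venpyr is earned (B8).

Yes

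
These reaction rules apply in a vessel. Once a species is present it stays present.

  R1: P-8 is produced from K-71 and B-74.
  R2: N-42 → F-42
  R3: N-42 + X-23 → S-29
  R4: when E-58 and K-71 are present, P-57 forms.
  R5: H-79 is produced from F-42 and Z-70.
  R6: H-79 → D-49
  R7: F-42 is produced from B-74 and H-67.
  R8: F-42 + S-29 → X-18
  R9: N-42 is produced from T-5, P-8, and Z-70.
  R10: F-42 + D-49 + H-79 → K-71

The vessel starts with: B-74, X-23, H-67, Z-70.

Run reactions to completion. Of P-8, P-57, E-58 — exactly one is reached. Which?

P-8

B-74 and H-67 present → F-42 forms (R7).
F-42 and Z-70 present → H-79 forms (R5).
H-79 present → D-49 forms (R6).
F-42, D-49, and H-79 present → K-71 forms (R10).
K-71 and B-74 present → P-8 forms (R1).
No rule produces E-58, and it is not given. P-57 would need E-58 and K-71 (R4), but E-58 never forms.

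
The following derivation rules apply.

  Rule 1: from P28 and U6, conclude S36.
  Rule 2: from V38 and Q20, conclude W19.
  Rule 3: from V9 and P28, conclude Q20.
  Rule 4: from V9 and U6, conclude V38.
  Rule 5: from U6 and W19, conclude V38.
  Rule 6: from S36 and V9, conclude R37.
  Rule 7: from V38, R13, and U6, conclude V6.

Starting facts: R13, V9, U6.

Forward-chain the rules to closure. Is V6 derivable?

Yes

From V9 and U6, Rule 4 gives V38.
V38, R13, and U6 hold, so V6 follows (Rule 7).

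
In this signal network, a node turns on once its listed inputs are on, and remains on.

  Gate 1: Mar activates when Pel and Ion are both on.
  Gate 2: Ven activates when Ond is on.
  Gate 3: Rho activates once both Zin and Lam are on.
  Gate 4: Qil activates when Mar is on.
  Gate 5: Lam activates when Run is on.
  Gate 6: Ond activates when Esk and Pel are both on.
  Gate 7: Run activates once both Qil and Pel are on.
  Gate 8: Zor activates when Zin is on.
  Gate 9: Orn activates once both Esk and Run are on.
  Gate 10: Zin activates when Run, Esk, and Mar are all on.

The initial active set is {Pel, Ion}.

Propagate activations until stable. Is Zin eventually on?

No

Zin would need Run, Esk, and Mar (Gate 10), but Esk never turns on.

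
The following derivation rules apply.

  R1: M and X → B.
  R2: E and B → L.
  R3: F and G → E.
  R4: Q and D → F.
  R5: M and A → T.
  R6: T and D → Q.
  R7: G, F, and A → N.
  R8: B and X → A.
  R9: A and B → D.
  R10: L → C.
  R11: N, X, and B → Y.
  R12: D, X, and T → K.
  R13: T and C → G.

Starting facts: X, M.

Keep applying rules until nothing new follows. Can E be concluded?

No

E would need F and G (R3), but G is never established.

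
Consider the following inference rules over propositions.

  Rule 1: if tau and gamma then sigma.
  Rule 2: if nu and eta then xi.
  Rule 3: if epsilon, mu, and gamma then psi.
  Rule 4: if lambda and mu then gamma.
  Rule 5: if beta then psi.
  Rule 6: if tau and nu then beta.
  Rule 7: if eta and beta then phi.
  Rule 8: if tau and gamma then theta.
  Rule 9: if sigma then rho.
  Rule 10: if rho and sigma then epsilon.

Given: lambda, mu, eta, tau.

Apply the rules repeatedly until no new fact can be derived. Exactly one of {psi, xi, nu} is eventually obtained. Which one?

psi

lambda and mu hold, so gamma follows (Rule 4).
tau and gamma hold, so sigma follows (Rule 1).
sigma holds, so rho follows (Rule 9).
rho and sigma hold, so epsilon follows (Rule 10).
From epsilon, mu, and gamma, Rule 3 gives psi.
No rule produces nu, and it is not given. xi would need nu and eta (Rule 2), but nu is never established.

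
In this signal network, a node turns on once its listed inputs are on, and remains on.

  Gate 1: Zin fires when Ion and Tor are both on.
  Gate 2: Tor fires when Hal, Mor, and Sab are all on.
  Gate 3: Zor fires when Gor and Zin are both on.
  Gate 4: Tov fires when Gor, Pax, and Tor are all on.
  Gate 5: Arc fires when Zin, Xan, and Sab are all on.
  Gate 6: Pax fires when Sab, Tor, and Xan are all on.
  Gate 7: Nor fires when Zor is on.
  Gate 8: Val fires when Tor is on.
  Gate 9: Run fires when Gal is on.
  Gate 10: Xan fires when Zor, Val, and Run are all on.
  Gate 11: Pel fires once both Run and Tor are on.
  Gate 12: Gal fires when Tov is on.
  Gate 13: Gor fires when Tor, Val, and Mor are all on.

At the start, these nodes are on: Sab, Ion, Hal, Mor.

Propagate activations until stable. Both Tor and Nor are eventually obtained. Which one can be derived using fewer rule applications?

Tor

Tor: Gate 2: Hal, Mor, and Sab on → Tor on. [1 rule application]
Nor: Gate 2: Hal, Mor, and Sab on → Tor on. Gate 1: Ion and Tor on → Zin on. Tor is on, so Val fires (Gate 8). Tor, Val, and Mor are on, so Gor fires (Gate 13). Gate 3: Gor and Zin on → Zor on. Gate 7: Zor on → Nor on. [6 rule applications]
Tor needs fewer.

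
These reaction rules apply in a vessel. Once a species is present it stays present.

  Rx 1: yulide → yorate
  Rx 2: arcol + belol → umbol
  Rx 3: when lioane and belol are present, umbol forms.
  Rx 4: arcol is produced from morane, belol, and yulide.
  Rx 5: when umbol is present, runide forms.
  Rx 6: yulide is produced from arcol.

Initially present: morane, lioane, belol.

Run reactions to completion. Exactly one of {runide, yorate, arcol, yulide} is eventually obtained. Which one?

runide

lioane and belol present → umbol forms (Rx 3).
umbol present → runide forms (Rx 5).
yorate would need yulide (Rx 1), but yulide never forms. arcol would need morane, belol, and yulide (Rx 4), but yulide never forms. yulide would need arcol (Rx 6), but arcol never forms.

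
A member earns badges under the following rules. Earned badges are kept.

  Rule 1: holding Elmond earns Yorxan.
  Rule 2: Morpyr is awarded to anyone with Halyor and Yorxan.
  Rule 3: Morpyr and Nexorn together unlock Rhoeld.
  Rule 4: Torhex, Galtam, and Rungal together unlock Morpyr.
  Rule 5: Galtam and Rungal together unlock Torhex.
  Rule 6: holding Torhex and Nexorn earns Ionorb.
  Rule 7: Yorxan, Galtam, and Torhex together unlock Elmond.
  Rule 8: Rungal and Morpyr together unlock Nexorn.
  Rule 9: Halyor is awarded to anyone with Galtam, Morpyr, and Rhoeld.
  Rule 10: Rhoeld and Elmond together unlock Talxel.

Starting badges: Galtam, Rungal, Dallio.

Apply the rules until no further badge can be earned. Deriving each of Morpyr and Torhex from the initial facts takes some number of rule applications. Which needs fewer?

Torhex

Torhex: With Galtam and Rungal, Torhex is earned (Rule 5). [1 rule application]
Morpyr: With Galtam and Rungal, Torhex is earned (Rule 5). With Torhex, Galtam, and Rungal, Morpyr is earned (Rule 4). [2 rule applications]
Torhex needs fewer.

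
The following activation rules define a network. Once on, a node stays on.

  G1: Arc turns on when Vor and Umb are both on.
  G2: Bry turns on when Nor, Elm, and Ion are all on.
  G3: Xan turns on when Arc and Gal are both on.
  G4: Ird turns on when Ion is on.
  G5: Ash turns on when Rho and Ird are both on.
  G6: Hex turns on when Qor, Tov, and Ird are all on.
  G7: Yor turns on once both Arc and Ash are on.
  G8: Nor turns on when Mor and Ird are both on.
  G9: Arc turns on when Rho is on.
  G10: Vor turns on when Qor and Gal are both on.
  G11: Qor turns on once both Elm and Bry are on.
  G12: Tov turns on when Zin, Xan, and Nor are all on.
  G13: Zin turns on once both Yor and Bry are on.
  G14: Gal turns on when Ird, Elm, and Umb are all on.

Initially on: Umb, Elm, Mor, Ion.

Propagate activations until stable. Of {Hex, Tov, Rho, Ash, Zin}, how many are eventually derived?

0

Hex would need Qor, Tov, and Ird (G6), but Tov never turns on.
Tov would need Zin, Xan, and Nor (G12), but Zin never turns on.
No rule produces Rho, and it is not given.
Ash would need Rho and Ird (G5), but Rho never turns on.
Zin would need Yor and Bry (G13), but Yor never turns on.
None of the 5 are reached.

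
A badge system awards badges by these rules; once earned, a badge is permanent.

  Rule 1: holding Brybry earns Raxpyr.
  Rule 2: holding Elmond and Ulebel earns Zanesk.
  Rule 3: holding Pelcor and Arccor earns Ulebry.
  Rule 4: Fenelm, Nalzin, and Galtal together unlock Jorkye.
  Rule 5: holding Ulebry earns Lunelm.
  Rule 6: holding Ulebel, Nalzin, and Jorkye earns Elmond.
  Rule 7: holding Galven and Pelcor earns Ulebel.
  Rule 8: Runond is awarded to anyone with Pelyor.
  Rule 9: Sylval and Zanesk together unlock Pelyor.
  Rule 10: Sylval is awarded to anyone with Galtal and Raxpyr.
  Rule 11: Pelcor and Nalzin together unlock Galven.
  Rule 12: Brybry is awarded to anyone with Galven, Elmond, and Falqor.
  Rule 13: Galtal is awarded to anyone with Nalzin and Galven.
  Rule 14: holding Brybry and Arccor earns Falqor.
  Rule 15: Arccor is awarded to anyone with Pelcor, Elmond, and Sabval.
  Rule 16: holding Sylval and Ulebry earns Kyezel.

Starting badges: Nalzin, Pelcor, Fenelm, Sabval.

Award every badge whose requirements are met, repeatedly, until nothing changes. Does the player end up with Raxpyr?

Raxpyr would need Brybry (Rule 1), but Brybry is never earned.

No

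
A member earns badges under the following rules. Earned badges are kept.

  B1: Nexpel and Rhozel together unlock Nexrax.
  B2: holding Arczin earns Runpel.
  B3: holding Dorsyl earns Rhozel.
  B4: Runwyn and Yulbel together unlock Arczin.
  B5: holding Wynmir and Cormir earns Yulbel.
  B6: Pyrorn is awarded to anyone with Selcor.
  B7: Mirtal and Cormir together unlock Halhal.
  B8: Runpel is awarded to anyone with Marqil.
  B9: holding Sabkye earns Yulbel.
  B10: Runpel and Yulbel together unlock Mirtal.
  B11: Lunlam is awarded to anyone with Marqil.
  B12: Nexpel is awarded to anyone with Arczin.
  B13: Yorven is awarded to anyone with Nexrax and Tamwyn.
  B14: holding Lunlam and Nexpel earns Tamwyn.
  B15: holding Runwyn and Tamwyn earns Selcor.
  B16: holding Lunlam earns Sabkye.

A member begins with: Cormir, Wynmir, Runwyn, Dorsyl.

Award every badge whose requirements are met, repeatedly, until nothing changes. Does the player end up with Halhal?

With Wynmir and Cormir, Yulbel is earned (B5).
With Runwyn and Yulbel, Arczin is earned (B4).
With Arczin, Runpel is earned (B2).
With Runpel and Yulbel, Mirtal is earned (B10).
With Mirtal and Cormir, Halhal is earned (B7).

Yes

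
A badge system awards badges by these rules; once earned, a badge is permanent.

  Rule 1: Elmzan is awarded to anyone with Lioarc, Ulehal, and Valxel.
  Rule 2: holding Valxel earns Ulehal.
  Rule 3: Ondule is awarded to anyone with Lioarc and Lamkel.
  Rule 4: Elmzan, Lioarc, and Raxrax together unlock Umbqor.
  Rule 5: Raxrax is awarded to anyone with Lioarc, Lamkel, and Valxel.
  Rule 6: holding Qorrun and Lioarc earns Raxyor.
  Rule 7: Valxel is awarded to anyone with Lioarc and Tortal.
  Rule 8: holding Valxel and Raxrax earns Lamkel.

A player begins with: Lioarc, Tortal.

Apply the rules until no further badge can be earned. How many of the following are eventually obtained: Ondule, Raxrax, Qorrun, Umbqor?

Ondule would need Lioarc and Lamkel (Rule 3), but Lamkel is never earned.
Raxrax would need Lioarc, Lamkel, and Valxel (Rule 5), but Lamkel is never earned.
No rule produces Qorrun, and it is not given.
Umbqor would need Elmzan, Lioarc, and Raxrax (Rule 4), but Raxrax is never earned.
None of the 4 are reached.

0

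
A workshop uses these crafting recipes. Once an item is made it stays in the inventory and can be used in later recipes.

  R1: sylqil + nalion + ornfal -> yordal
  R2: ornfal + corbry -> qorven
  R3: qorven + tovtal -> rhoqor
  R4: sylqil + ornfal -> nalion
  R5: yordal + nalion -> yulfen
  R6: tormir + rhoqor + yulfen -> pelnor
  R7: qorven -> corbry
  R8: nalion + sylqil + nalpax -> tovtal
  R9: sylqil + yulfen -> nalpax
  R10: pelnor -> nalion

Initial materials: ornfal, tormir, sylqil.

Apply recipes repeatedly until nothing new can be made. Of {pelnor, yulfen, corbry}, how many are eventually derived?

sylqil + ornfal -> nalion (R4).
Using R1, sylqil, nalion, and ornfal make yordal.
yordal + nalion -> yulfen (R5).
pelnor would need tormir, rhoqor, and yulfen (R6), but rhoqor is never obtained.
yulfen: reached.
corbry would need qorven (R7), but qorven is never obtained.
Reached: yulfen — 1 of the 3.

1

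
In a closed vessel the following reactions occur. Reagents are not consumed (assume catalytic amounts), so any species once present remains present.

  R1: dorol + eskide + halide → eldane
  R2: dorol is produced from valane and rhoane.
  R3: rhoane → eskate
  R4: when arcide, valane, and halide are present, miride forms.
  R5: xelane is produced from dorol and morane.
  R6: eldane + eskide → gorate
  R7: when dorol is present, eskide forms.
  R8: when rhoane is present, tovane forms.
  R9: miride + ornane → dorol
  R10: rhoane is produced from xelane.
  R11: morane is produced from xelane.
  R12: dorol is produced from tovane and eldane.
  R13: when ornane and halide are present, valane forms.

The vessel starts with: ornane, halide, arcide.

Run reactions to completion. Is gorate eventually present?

Yes

ornane and halide present → valane forms (R13).
arcide, valane, and halide present → miride forms (R4).
miride and ornane present → dorol forms (R9).
dorol present → eskide forms (R7).
dorol, eskide, and halide present → eldane forms (R1).
eldane and eskide present → gorate forms (R6).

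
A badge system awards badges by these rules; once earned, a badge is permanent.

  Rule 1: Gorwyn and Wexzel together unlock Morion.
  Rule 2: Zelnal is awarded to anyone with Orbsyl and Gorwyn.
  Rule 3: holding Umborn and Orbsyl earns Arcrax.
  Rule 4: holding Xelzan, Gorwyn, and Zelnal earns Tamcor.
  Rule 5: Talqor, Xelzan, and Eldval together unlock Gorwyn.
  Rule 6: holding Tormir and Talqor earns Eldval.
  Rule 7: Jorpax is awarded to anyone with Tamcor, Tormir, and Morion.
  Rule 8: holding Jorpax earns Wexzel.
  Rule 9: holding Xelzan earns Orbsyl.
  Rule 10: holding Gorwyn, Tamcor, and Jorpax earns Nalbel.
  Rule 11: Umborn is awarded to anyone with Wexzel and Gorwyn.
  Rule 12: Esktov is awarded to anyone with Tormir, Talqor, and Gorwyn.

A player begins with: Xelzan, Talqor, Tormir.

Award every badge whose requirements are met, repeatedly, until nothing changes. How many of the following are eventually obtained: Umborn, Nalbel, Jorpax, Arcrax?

0

Umborn would need Wexzel and Gorwyn (Rule 11), but Wexzel is never earned.
Nalbel would need Gorwyn, Tamcor, and Jorpax (Rule 10), but Jorpax is never earned.
Jorpax would need Tamcor, Tormir, and Morion (Rule 7), but Morion is never earned.
Arcrax would need Umborn and Orbsyl (Rule 3), but Umborn is never earned.
None of the 4 are reached.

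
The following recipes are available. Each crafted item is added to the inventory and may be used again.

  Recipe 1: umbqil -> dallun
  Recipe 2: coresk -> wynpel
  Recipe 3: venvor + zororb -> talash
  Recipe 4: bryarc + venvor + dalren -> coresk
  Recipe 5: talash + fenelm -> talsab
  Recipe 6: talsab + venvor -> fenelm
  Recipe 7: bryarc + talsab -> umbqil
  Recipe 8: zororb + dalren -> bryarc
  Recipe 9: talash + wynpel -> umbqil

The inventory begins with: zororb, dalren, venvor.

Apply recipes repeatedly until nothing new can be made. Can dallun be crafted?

Using Recipe 3, venvor and zororb make talash.
zororb + dalren -> bryarc (Recipe 8).
bryarc + venvor + dalren -> coresk (Recipe 4).
Using Recipe 2, coresk makes wynpel.
Using Recipe 9, talash and wynpel make umbqil.
Using Recipe 1, umbqil makes dallun.

Yes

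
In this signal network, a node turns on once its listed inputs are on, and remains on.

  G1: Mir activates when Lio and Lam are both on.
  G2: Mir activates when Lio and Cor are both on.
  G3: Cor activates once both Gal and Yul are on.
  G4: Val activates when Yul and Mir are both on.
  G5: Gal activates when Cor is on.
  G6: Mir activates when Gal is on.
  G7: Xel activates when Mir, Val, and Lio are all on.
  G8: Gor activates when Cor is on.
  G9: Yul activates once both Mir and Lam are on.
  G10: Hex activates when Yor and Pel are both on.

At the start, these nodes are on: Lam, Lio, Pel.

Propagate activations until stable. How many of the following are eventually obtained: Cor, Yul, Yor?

1

G1: Lio and Lam on → Mir on.
Mir and Lam are on, so Yul activates (G9).
Cor would need Gal and Yul (G3), but Gal never turns on.
Yul: reached.
No rule produces Yor, and it is not given.
Reached: Yul — 1 of the 3.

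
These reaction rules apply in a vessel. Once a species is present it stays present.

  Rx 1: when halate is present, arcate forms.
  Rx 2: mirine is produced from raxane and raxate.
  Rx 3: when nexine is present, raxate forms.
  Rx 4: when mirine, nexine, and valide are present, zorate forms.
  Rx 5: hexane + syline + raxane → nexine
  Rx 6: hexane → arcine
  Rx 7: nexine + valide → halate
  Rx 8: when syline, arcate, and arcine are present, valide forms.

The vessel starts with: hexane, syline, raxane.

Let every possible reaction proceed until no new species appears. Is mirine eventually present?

Yes

hexane, syline, and raxane present → nexine forms (Rx 5).
nexine present → raxate forms (Rx 3).
raxane and raxate present → mirine forms (Rx 2).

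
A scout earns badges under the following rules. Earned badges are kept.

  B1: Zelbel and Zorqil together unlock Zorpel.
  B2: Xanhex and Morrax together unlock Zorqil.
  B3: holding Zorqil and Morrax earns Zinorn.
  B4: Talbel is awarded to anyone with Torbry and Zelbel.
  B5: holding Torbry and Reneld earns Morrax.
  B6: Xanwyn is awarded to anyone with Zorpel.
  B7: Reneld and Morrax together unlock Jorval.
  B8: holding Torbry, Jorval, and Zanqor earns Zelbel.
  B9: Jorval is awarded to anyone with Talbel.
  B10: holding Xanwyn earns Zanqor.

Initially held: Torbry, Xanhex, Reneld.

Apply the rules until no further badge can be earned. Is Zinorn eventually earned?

With Torbry and Reneld, Morrax is earned (B5).
With Xanhex and Morrax, Zorqil is earned (B2).
With Zorqil and Morrax, Zinorn is earned (B3).

Yes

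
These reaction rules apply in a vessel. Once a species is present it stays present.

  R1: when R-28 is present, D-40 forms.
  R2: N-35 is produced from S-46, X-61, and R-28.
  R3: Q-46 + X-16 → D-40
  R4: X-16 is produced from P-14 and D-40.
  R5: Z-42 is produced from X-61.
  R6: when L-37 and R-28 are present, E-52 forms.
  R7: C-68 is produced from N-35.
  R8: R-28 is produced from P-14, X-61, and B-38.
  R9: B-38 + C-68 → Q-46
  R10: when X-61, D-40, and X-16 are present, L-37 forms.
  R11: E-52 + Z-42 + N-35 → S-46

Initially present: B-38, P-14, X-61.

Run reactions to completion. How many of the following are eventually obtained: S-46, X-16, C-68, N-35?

1

P-14, X-61, and B-38 present → R-28 forms (R8).
R-28 present → D-40 forms (R1).
P-14 and D-40 present → X-16 forms (R4).
S-46 would need E-52, Z-42, and N-35 (R11), but N-35 never forms.
X-16: reached.
C-68 would need N-35 (R7), but N-35 never forms.
N-35 would need S-46, X-61, and R-28 (R2), but S-46 never forms.
Reached: X-16 — 1 of the 4.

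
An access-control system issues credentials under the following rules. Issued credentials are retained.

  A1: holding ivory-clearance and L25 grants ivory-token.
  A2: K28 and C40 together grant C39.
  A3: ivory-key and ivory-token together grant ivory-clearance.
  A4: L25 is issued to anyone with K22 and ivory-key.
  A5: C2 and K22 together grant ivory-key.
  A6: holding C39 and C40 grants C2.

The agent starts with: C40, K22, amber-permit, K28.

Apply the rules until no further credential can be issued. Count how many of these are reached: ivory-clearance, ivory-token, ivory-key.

Holding K28 and C40 grants C39 (A2).
Holding C39 and C40 grants C2 (A6).
Holding C2 and K22 grants ivory-key (A5).
ivory-clearance would need ivory-key and ivory-token (A3), but ivory-token is never granted.
ivory-token would need ivory-clearance and L25 (A1), but ivory-clearance is never granted.
ivory-key: reached.
Reached: ivory-key — 1 of the 3.

1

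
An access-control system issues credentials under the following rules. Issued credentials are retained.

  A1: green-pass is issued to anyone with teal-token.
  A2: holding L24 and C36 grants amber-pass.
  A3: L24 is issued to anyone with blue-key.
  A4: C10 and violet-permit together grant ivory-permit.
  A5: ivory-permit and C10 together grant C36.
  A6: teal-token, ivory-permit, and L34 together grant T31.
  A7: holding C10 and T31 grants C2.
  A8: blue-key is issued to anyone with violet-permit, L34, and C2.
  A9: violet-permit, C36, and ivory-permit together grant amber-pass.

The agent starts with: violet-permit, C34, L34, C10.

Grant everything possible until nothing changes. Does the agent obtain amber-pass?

Yes

Holding C10 and violet-permit grants ivory-permit (A4).
Holding ivory-permit and C10 grants C36 (A5).
Holding violet-permit, C36, and ivory-permit grants amber-pass (A9).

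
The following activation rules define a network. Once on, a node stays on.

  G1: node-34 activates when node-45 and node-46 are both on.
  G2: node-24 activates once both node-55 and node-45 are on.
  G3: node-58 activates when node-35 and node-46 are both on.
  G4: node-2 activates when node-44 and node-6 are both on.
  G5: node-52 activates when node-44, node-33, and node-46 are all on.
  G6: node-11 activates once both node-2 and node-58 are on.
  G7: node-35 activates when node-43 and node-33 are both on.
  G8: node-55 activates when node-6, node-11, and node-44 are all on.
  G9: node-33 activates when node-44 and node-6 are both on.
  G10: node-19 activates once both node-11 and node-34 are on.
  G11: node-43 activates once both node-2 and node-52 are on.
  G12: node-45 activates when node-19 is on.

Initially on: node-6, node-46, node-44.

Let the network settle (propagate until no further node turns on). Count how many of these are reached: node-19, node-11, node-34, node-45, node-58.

G4: node-44 and node-6 on → node-2 on.
G9: node-44 and node-6 on → node-33 on.
G5: node-44, node-33, and node-46 on → node-52 on.
G11: node-2 and node-52 on → node-43 on.
node-43 and node-33 are on, so node-35 activates (G7).
G3: node-35 and node-46 on → node-58 on.
node-2 and node-58 are on, so node-11 activates (G6).
node-19 would need node-11 and node-34 (G10), but node-34 never turns on.
node-11: reached.
node-34 would need node-45 and node-46 (G1), but node-45 never turns on.
node-45 would need node-19 (G12), but node-19 never turns on.
node-58: reached.
Reached: node-11 and node-58 — 2 of the 5.

2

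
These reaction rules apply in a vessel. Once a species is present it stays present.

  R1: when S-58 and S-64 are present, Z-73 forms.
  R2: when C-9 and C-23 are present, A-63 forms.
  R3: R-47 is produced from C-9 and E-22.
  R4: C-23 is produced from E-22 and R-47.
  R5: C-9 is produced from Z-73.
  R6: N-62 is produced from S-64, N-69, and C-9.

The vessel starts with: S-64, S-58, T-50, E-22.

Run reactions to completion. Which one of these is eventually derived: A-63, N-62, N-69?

S-58 and S-64 present → Z-73 forms (R1).
Z-73 present → C-9 forms (R5).
C-9 and E-22 present → R-47 forms (R3).
E-22 and R-47 present → C-23 forms (R4).
C-9 and C-23 present → A-63 forms (R2).
No rule produces N-69, and it is not given. N-62 would need S-64, N-69, and C-9 (R6), but N-69 never forms.

A-63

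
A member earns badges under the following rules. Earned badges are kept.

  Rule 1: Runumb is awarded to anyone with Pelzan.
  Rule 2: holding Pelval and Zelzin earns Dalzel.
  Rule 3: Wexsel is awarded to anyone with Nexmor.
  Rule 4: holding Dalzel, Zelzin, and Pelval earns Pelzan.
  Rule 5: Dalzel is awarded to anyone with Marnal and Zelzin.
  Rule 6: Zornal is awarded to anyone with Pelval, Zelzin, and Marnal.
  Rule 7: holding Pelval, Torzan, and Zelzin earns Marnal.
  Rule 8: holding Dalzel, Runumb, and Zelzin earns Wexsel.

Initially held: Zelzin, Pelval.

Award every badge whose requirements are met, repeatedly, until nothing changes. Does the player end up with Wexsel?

With Pelval and Zelzin, Dalzel is earned (Rule 2).
With Dalzel, Zelzin, and Pelval, Pelzan is earned (Rule 4).
With Pelzan, Runumb is earned (Rule 1).
With Dalzel, Runumb, and Zelzin, Wexsel is earned (Rule 8).

Yes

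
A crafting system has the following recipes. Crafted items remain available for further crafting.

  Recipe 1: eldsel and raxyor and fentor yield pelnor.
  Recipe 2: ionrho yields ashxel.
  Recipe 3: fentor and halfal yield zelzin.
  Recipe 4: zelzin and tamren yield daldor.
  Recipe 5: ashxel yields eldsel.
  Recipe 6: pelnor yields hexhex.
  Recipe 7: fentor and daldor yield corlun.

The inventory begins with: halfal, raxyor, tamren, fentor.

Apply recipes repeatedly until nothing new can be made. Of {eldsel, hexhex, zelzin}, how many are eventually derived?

1

Using Recipe 3, fentor and halfal make zelzin.
eldsel would need ashxel (Recipe 5), but ashxel is never obtained.
hexhex would need pelnor (Recipe 6), but pelnor is never obtained.
zelzin: reached.
Reached: zelzin — 1 of the 3.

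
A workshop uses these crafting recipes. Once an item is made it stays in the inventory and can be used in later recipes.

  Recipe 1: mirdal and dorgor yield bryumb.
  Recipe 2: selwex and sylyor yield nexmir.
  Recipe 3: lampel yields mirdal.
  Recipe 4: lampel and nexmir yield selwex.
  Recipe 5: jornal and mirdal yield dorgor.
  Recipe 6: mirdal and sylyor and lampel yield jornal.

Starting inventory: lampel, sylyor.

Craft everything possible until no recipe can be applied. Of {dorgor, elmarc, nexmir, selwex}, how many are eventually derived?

lampel → mirdal (Recipe 3).
Using Recipe 6, mirdal, sylyor, and lampel make jornal.
Using Recipe 5, jornal and mirdal make dorgor.
dorgor: reached.
No rule produces elmarc, and it is not given.
nexmir would need selwex and sylyor (Recipe 2), but selwex is never obtained.
selwex would need lampel and nexmir (Recipe 4), but nexmir is never obtained.
Reached: dorgor — 1 of the 4.

1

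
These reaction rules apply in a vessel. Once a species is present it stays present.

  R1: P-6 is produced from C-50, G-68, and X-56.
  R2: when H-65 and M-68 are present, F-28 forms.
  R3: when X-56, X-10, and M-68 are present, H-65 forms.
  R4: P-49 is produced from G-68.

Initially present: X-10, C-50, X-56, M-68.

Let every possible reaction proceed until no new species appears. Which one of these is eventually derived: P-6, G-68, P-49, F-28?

F-28

X-56, X-10, and M-68 present → H-65 forms (R3).
H-65 and M-68 present → F-28 forms (R2).
P-49 would need G-68 (R4), but G-68 never forms. No rule produces G-68, and it is not given. P-6 would need C-50, G-68, and X-56 (R1), but G-68 never forms.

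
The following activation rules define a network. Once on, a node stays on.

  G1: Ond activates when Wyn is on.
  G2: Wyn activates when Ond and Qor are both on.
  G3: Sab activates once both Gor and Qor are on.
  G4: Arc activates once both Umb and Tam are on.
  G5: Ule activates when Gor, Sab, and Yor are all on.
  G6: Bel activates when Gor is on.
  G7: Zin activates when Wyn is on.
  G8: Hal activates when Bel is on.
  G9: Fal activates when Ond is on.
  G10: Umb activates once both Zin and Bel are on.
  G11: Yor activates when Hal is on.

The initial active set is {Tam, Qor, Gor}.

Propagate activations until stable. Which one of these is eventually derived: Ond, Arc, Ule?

Gor and Qor are on, so Sab activates (G3).
Gor is on, so Bel activates (G6).
Bel is on, so Hal activates (G8).
G11: Hal on → Yor on.
Gor, Sab, and Yor are on, so Ule activates (G5).
Ond would need Wyn (G1), but Wyn never turns on. Arc would need Umb and Tam (G4), but Umb never turns on.

Ule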